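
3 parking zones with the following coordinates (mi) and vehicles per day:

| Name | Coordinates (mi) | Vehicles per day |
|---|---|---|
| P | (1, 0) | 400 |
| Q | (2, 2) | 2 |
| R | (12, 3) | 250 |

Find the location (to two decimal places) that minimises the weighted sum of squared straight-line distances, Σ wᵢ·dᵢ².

(5.22, 1.16)

The minimiser of Σwᵢ‖p−pᵢ‖² is the weighted centroid p* = (Σwᵢpᵢ)/(Σwᵢ).
Σwᵢ = 652.
Σwᵢxᵢ = 400·1 + 2·2 + 250·12 = 3404.
Σwᵢyᵢ = 400·0 + 2·2 + 250·3 = 754.
x* = 3404/652 = 5.22, y* = 754/652 = 1.16.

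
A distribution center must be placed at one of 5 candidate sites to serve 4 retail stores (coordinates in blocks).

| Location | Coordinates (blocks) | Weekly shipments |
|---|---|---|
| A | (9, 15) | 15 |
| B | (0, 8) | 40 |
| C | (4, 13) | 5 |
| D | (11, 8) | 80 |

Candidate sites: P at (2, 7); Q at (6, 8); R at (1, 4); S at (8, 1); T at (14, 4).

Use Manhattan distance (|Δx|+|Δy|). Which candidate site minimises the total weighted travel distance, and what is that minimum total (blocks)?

Q, total 825 blocks

Total weighted distance at each candidate:
  P (2, 7): total = 1185
  Q (6, 8): total = 825
  R (1, 4): total = 1665
  S (8, 1): total = 1705
  T (14, 4): total = 1615
Minimum is at Q with total 825 blocks.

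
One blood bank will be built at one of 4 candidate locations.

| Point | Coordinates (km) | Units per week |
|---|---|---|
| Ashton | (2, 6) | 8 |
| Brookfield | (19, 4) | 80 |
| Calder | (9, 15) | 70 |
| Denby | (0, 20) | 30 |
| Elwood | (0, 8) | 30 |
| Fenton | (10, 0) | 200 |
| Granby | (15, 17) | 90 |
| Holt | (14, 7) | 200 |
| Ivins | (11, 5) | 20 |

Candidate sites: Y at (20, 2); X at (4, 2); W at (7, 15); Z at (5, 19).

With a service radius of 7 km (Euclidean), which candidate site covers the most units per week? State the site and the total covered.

Coverage radius r = 7 km; a point is covered iff (Δx)²+(Δy)² ≤ 7² = 49.
  Y (20, 2): covers {Brookfield} → 80
  X (4, 2): covers {Ashton, Fenton} → 208
  W (7, 15): covers {Calder} → 70
  Z (5, 19): covers {Calder, Denby} → 100
Maximum coverage at X: 208 units per week.

X, covering 208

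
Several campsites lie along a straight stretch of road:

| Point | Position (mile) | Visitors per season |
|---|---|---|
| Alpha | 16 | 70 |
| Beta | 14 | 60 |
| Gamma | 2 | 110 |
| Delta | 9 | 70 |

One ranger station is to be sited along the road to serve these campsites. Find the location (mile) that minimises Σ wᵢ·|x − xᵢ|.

x = 9

For a sum of weighted absolute distances on a line, the optimum is the weighted median (not the mean). Total weight W = 310; half-weight = 155.
Sort by position and accumulate weight:
  mile 2 (Gamma, w=110) → cum 110
  mile 9 (Delta, w=70) → cum 180  ≥ 155 → median here
  mile 14 (Beta, w=60) → cum 240
  mile 16 (Alpha, w=70) → cum 310
Optimal location: mile 9.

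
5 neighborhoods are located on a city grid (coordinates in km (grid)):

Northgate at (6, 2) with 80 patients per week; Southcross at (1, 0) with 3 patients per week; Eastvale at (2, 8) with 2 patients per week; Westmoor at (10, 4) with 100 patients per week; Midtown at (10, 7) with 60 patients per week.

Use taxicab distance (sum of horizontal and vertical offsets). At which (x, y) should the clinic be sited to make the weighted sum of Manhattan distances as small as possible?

Manhattan distance separates: Σwᵢ(|x−xᵢ|+|y−yᵢ|) = Σwᵢ|x−xᵢ| + Σwᵢ|y−yᵢ|, so x and y are optimised independently as 1-D weighted medians.
Total weight W = 245; half = 122.5.
x-coordinate, sorted with cumulative weight:
  x=1 (Southcross, w=3) cum 3
  x=2 (Eastvale, w=2) cum 5
  x=6 (Northgate, w=80) cum 85
  x=10 (Westmoor, w=100) cum 185  ← median
  x=10 (Midtown, w=60) cum 245
⇒ x* = 10
y-coordinate, sorted with cumulative weight:
  y=0 (Southcross, w=3) cum 3
  y=2 (Northgate, w=80) cum 83
  y=4 (Westmoor, w=100) cum 183  ← median
  y=7 (Midtown, w=60) cum 243
  y=8 (Eastvale, w=2) cum 245
⇒ y* = 4

(10, 4)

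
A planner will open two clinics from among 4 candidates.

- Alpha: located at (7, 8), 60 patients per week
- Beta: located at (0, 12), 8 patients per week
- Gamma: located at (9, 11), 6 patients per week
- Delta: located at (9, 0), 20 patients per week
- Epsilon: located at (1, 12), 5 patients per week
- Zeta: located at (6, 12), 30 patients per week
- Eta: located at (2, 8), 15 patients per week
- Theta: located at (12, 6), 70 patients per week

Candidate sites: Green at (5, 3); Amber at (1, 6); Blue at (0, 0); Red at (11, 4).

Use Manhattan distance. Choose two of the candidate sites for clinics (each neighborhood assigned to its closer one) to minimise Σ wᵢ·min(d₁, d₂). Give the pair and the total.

{Amber, Red}, total 1325

Evaluate every pair (each demand assigned to the nearer of the two):
  {Amber, Red}: total = 1325
  {Green, Red}: total = 1401
  {Blue, Red}: total = 1565
  {Green, Amber}: total = 1763
  {Green, Blue}: total = 1913
  {Amber, Blue}: total = 1969
Best pair: {Amber, Red} with total 1325.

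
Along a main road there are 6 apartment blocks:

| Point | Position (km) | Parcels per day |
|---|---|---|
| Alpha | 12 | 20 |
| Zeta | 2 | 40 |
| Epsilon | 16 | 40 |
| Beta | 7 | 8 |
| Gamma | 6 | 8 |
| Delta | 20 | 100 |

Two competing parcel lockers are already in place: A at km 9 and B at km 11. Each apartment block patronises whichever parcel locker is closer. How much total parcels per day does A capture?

56

The indifferent point is the midpoint (9+11)/2 = 10; apartment blocks left of it (closer to A at 9) go to A, those right go to B.
  Zeta at 2 (w=40) → A
  Gamma at 6 (w=8) → A
  Beta at 7 (w=8) → A
  Alpha at 12 (w=20) → B
  Epsilon at 16 (w=40) → B
  Delta at 20 (w=100) → B
A captures 56; B captures 160.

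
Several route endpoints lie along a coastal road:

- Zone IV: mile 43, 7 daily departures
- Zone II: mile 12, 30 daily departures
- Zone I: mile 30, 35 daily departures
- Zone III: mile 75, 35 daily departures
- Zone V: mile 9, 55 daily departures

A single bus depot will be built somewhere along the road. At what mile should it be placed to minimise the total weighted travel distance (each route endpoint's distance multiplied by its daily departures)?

For a sum of weighted absolute distances on a line, the optimum is the weighted median (not the mean). Total weight W = 162; half-weight = 81.
Sort by position and accumulate weight:
  mile 9 (Zone V, w=55) → cum 55
  mile 12 (Zone II, w=30) → cum 85  ≥ 81 → median here
  mile 30 (Zone I, w=35) → cum 120
  mile 43 (Zone IV, w=7) → cum 127
  mile 75 (Zone III, w=35) → cum 162
Optimal location: mile 12.

x = 12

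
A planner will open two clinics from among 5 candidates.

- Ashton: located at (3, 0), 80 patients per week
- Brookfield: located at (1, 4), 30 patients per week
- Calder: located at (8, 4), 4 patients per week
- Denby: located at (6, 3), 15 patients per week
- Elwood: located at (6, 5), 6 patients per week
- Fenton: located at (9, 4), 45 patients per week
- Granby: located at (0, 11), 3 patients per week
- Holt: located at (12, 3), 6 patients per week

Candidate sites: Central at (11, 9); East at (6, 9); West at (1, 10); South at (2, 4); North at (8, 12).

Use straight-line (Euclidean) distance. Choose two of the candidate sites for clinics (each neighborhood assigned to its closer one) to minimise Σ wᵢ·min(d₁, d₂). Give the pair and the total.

{Central, South}, total 770.4

Evaluate every pair (each demand assigned to the nearer of the two):
  {Central, South}: total = 770.4
  {East, South}: total = 799.5
  {West, South}: total = 850.0
  {South, North}: total = 866.4
  {East, West}: total = 1392.0
  {Central, East}: total = 1404.4
  {East, North}: total = 1438.9
  {Central, West}: total = 1457.8
  {West, North}: total = 1625.4
  {Central, North}: total = 1764.1
Best pair: {Central, South} with total 770.4.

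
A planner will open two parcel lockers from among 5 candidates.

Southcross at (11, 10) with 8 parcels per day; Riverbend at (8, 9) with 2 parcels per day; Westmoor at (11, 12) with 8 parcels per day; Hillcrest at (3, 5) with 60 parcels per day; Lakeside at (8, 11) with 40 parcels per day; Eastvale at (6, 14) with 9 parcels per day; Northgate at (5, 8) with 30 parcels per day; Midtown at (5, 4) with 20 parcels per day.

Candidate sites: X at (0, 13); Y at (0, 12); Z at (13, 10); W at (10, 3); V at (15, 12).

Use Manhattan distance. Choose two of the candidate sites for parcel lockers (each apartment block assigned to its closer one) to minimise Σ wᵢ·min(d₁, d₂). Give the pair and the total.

Evaluate every pair (each demand assigned to the nearer of the two):
  {Z, W}: total = 1359
  {W, V}: total = 1475
  {Y, Z}: total = 1502
  {Y, W}: total = 1522
  {X, W}: total = 1583
  {X, Z}: total = 1603
  {Y, V}: total = 1622
  {X, V}: total = 1723
  {X, Y}: total = 1767
  {Z, V}: total = 1879
Best pair: {Z, W} with total 1359.

{Z, W}, total 1359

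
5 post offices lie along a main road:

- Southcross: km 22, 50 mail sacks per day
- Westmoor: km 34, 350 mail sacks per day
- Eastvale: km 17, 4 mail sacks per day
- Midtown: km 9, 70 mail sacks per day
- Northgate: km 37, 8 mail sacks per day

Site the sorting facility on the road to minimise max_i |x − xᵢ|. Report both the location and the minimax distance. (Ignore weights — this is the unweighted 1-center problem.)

The 1-center on a line is the midpoint of the two extreme points: leftmost at 9, rightmost at 37.
Optimal location = (9 + 37)/2 = 23; maximum distance = (37 − 9)/2 = 14.

location 23, max distance 14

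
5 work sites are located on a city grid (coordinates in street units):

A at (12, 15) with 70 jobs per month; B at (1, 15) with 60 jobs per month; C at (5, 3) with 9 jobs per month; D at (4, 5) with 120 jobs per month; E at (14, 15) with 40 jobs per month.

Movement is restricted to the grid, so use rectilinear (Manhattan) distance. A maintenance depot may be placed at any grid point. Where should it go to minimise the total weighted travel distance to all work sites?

Manhattan distance separates: Σwᵢ(|x−xᵢ|+|y−yᵢ|) = Σwᵢ|x−xᵢ| + Σwᵢ|y−yᵢ|, so x and y are optimised independently as 1-D weighted medians.
Total weight W = 299; half = 149.5.
x-coordinate, sorted with cumulative weight:
  x=1 (B, w=60) cum 60
  x=4 (D, w=120) cum 180  ← median
  x=5 (C, w=9) cum 189
  x=12 (A, w=70) cum 259
  x=14 (E, w=40) cum 299
⇒ x* = 4
y-coordinate, sorted with cumulative weight:
  y=3 (C, w=9) cum 9
  y=5 (D, w=120) cum 129
  y=15 (A, w=70) cum 199  ← median
  y=15 (B, w=60) cum 259
  y=15 (E, w=40) cum 299
⇒ y* = 15

(4, 15)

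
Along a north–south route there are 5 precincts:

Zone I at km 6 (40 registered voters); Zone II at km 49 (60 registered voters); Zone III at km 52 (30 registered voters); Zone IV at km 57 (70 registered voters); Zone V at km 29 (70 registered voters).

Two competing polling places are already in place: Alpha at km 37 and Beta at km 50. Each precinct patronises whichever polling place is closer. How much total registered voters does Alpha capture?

110

The indifferent point is the midpoint (37+50)/2 = 43.5; precincts left of it (closer to Alpha at 37) go to Alpha, those right go to Beta.
  Zone I at 6 (w=40) → Alpha
  Zone V at 29 (w=70) → Alpha
  Zone II at 49 (w=60) → Beta
  Zone III at 52 (w=30) → Beta
  Zone IV at 57 (w=70) → Beta
Alpha captures 110; Beta captures 160.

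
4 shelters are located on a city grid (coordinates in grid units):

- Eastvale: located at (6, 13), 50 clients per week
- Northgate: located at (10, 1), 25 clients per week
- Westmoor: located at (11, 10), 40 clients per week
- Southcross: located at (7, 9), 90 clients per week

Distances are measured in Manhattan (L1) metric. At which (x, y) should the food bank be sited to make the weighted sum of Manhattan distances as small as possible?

(7, 9)

Manhattan distance separates: Σwᵢ(|x−xᵢ|+|y−yᵢ|) = Σwᵢ|x−xᵢ| + Σwᵢ|y−yᵢ|, so x and y are optimised independently as 1-D weighted medians.
Total weight W = 205; half = 102.5.
x-coordinate, sorted with cumulative weight:
  x=6 (Eastvale, w=50) cum 50
  x=7 (Southcross, w=90) cum 140  ← median
  x=10 (Northgate, w=25) cum 165
  x=11 (Westmoor, w=40) cum 205
⇒ x* = 7
y-coordinate, sorted with cumulative weight:
  y=1 (Northgate, w=25) cum 25
  y=9 (Southcross, w=90) cum 115  ← median
  y=10 (Westmoor, w=40) cum 155
  y=13 (Eastvale, w=50) cum 205
⇒ y* = 9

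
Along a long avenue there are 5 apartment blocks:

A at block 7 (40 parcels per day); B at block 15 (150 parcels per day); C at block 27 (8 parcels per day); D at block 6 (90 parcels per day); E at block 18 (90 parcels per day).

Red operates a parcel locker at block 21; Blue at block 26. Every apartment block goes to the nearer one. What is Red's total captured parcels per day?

370

The indifferent point is the midpoint (21+26)/2 = 23.5; apartment blocks left of it (closer to Red at 21) go to Red, those right go to Blue.
  D at 6 (w=90) → Red
  A at 7 (w=40) → Red
  B at 15 (w=150) → Red
  E at 18 (w=90) → Red
  C at 27 (w=8) → Blue
Red captures 370; Blue captures 8.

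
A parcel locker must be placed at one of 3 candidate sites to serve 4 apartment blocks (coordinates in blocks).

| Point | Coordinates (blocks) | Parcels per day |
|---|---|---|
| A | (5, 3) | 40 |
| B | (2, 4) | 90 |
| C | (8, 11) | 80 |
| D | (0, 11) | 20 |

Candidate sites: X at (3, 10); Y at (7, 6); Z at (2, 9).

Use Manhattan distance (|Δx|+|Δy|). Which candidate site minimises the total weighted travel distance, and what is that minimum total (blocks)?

Z, total 1530 blocks

Total weighted distance at each candidate:
  X (3, 10): total = 1550
  Y (7, 6): total = 1550
  Z (2, 9): total = 1530
Minimum is at Z with total 1530 blocks.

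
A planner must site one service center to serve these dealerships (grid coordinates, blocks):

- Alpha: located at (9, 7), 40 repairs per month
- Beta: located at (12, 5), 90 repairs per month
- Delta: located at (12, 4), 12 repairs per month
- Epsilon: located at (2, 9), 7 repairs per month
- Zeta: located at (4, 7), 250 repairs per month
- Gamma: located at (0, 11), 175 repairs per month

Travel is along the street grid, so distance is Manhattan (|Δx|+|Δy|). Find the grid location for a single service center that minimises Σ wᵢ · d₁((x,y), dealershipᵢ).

(4, 7)

Manhattan distance separates: Σwᵢ(|x−xᵢ|+|y−yᵢ|) = Σwᵢ|x−xᵢ| + Σwᵢ|y−yᵢ|, so x and y are optimised independently as 1-D weighted medians.
Total weight W = 574; half = 287.
x-coordinate, sorted with cumulative weight:
  x=0 (Gamma, w=175) cum 175
  x=2 (Epsilon, w=7) cum 182
  x=4 (Zeta, w=250) cum 432  ← median
  x=9 (Alpha, w=40) cum 472
  x=12 (Beta, w=90) cum 562
  x=12 (Delta, w=12) cum 574
⇒ x* = 4
y-coordinate, sorted with cumulative weight:
  y=4 (Delta, w=12) cum 12
  y=5 (Beta, w=90) cum 102
  y=7 (Alpha, w=40) cum 142
  y=7 (Zeta, w=250) cum 392  ← median
  y=9 (Epsilon, w=7) cum 399
  y=11 (Gamma, w=175) cum 574
⇒ y* = 7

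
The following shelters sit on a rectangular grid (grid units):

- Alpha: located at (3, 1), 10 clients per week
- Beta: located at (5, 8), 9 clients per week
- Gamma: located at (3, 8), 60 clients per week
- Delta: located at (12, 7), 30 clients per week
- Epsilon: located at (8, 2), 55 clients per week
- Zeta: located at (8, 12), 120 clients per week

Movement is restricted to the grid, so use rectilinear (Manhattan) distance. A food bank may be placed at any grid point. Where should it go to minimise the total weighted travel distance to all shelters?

Manhattan distance separates: Σwᵢ(|x−xᵢ|+|y−yᵢ|) = Σwᵢ|x−xᵢ| + Σwᵢ|y−yᵢ|, so x and y are optimised independently as 1-D weighted medians.
Total weight W = 284; half = 142.
x-coordinate, sorted with cumulative weight:
  x=3 (Alpha, w=10) cum 10
  x=3 (Gamma, w=60) cum 70
  x=5 (Beta, w=9) cum 79
  x=8 (Epsilon, w=55) cum 134
  x=8 (Zeta, w=120) cum 254  ← median
  x=12 (Delta, w=30) cum 284
⇒ x* = 8
y-coordinate, sorted with cumulative weight:
  y=1 (Alpha, w=10) cum 10
  y=2 (Epsilon, w=55) cum 65
  y=7 (Delta, w=30) cum 95
  y=8 (Beta, w=9) cum 104
  y=8 (Gamma, w=60) cum 164  ← median
  y=12 (Zeta, w=120) cum 284
⇒ y* = 8

(8, 8)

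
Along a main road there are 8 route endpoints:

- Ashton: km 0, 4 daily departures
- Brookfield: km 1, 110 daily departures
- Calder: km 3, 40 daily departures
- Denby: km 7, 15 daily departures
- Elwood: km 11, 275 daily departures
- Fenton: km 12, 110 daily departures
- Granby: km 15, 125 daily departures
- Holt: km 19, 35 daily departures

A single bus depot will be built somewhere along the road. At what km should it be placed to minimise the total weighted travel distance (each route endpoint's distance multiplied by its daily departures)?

x = 11

For a sum of weighted absolute distances on a line, the optimum is the weighted median (not the mean). Total weight W = 714; half-weight = 357.
Sort by position and accumulate weight:
  km 0 (Ashton, w=4) → cum 4
  km 1 (Brookfield, w=110) → cum 114
  km 3 (Calder, w=40) → cum 154
  km 7 (Denby, w=15) → cum 169
  km 11 (Elwood, w=275) → cum 444  ≥ 357 → median here
  km 12 (Fenton, w=110) → cum 554
  km 15 (Granby, w=125) → cum 679
  km 19 (Holt, w=35) → cum 714
Optimal location: km 11.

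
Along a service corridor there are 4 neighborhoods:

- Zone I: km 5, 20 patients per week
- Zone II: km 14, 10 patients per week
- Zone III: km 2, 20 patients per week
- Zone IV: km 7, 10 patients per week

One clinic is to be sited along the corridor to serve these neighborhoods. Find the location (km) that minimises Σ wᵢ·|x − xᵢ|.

For a sum of weighted absolute distances on a line, the optimum is the weighted median (not the mean). Total weight W = 60; half-weight = 30.
Sort by position and accumulate weight:
  km 2 (Zone III, w=20) → cum 20
  km 5 (Zone I, w=20) → cum 40  ≥ 30 → median here
  km 7 (Zone IV, w=10) → cum 50
  km 14 (Zone II, w=10) → cum 60
Optimal location: km 5.

x = 5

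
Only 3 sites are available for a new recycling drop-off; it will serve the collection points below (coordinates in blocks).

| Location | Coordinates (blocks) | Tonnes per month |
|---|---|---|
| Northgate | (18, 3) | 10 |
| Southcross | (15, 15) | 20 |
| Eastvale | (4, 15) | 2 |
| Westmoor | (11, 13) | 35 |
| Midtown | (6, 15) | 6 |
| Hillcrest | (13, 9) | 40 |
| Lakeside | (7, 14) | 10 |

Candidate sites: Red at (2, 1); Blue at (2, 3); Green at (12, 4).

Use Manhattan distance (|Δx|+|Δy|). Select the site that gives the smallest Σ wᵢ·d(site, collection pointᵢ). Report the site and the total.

Green, total 1230 blocks

Total weighted distance at each candidate:
  Red (2, 1): total = 2535
  Blue (2, 3): total = 2289
  Green (12, 4): total = 1230
Minimum is at Green with total 1230 blocks.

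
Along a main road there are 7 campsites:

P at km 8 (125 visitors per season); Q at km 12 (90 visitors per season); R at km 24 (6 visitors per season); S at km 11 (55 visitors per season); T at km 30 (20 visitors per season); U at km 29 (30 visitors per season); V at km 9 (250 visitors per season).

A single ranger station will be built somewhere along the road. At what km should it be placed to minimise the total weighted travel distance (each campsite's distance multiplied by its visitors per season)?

x = 9

For a sum of weighted absolute distances on a line, the optimum is the weighted median (not the mean). Total weight W = 576; half-weight = 288.
Sort by position and accumulate weight:
  km 8 (P, w=125) → cum 125
  km 9 (V, w=250) → cum 375  ≥ 288 → median here
  km 11 (S, w=55) → cum 430
  km 12 (Q, w=90) → cum 520
  km 24 (R, w=6) → cum 526
  km 29 (U, w=30) → cum 556
  km 30 (T, w=20) → cum 576
Optimal location: km 9.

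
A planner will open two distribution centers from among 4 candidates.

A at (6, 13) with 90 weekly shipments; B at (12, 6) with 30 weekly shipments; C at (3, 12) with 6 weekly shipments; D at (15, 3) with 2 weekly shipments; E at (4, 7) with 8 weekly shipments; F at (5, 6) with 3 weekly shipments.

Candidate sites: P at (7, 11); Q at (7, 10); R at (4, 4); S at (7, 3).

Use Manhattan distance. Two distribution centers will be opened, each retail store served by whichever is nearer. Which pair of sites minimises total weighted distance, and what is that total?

Evaluate every pair (each demand assigned to the nearer of the two):
  {P, S}: total = 627
  {P, R}: total = 657
  {P, Q}: total = 666
  {Q, S}: total = 715
  {Q, R}: total = 723
  {R, S}: total = 1333
Best pair: {P, S} with total 627.

{P, S}, total 627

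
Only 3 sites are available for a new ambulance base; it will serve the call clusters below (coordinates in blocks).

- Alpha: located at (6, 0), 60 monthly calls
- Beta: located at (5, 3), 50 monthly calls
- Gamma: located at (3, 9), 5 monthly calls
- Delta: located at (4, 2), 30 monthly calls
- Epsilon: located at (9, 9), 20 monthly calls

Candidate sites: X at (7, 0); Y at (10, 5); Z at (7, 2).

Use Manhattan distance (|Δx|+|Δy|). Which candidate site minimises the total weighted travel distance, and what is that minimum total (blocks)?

Total weighted distance at each candidate:
  X (7, 0): total = 745
  Y (10, 5): total = 1315
  Z (7, 2): total = 655
Minimum is at Z with total 655 blocks.

Z, total 655 blocks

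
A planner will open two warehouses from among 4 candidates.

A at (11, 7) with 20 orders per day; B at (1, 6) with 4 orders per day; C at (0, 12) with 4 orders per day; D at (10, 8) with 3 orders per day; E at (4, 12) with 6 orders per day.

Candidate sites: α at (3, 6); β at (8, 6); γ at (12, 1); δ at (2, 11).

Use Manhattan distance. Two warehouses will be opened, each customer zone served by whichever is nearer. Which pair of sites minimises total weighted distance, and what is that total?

Evaluate every pair (each demand assigned to the nearer of the two):
  {β, δ}: total = 146
  {α, β}: total = 178
  {γ, δ}: total = 221
  {β, γ}: total = 236
  {α, δ}: total = 245
  {α, γ}: total = 253
Best pair: {β, δ} with total 146.

{β, δ}, total 146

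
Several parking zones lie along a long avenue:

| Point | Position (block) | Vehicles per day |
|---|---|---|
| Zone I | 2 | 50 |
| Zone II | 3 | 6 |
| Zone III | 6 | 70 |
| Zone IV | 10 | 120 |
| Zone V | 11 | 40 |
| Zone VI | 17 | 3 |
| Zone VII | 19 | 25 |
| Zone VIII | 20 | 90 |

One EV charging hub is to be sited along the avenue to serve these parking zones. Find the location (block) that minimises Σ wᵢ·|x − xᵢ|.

For a sum of weighted absolute distances on a line, the optimum is the weighted median (not the mean). Total weight W = 404; half-weight = 202.
Sort by position and accumulate weight:
  block 2 (Zone I, w=50) → cum 50
  block 3 (Zone II, w=6) → cum 56
  block 6 (Zone III, w=70) → cum 126
  block 10 (Zone IV, w=120) → cum 246  ≥ 202 → median here
  block 11 (Zone V, w=40) → cum 286
  block 17 (Zone VI, w=3) → cum 289
  block 19 (Zone VII, w=25) → cum 314
  block 20 (Zone VIII, w=90) → cum 404
Optimal location: block 10.

x = 10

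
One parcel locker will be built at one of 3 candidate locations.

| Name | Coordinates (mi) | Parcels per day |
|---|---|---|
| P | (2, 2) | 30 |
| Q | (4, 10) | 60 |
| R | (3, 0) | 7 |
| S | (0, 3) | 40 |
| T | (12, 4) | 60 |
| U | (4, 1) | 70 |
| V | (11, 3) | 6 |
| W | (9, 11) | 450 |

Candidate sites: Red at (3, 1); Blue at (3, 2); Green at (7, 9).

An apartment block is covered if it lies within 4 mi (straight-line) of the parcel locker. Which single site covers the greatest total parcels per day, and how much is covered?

Green, covering 510

Coverage radius r = 4 mi; a point is covered iff (Δx)²+(Δy)² ≤ 4² = 16.
  Red (3, 1): covers {P, R, S, U} → 147
  Blue (3, 2): covers {P, R, S, U} → 147
  Green (7, 9): covers {Q, W} → 510
Maximum coverage at Green: 510 parcels per day.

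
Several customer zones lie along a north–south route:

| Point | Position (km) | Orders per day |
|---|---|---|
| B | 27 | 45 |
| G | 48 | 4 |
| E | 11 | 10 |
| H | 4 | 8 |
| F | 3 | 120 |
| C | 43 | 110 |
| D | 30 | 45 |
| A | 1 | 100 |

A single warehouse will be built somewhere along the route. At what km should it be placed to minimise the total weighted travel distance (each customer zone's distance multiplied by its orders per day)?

x = 4

For a sum of weighted absolute distances on a line, the optimum is the weighted median (not the mean). Total weight W = 442; half-weight = 221.
Sort by position and accumulate weight:
  km 1 (A, w=100) → cum 100
  km 3 (F, w=120) → cum 220
  km 4 (H, w=8) → cum 228  ≥ 221 → median here
  km 11 (E, w=10) → cum 238
  km 27 (B, w=45) → cum 283
  km 30 (D, w=45) → cum 328
  km 43 (C, w=110) → cum 438
  km 48 (G, w=4) → cum 442
Optimal location: km 4.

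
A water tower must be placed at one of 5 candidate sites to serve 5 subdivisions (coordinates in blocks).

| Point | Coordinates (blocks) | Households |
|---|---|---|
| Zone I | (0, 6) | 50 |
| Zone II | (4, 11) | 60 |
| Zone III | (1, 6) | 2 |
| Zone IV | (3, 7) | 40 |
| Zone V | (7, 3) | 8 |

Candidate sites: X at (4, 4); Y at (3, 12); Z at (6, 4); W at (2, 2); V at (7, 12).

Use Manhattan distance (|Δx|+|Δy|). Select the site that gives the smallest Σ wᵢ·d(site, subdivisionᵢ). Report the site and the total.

Total weighted distance at each candidate:
  X (4, 4): total = 922
  Y (3, 12): total = 890
  Z (6, 4): total = 1210
  W (2, 2): total = 1258
  V (7, 12): total = 1346
Minimum is at Y with total 890 blocks.

Y, total 890 blocks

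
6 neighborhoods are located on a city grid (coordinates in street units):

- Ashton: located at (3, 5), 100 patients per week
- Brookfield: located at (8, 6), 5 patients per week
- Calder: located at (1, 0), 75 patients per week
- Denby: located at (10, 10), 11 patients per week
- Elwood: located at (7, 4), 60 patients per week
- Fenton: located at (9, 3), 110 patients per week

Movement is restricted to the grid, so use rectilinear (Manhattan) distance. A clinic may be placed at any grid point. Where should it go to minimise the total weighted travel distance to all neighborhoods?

Manhattan distance separates: Σwᵢ(|x−xᵢ|+|y−yᵢ|) = Σwᵢ|x−xᵢ| + Σwᵢ|y−yᵢ|, so x and y are optimised independently as 1-D weighted medians.
Total weight W = 361; half = 180.5.
x-coordinate, sorted with cumulative weight:
  x=1 (Calder, w=75) cum 75
  x=3 (Ashton, w=100) cum 175
  x=7 (Elwood, w=60) cum 235  ← median
  x=8 (Brookfield, w=5) cum 240
  x=9 (Fenton, w=110) cum 350
  x=10 (Denby, w=11) cum 361
⇒ x* = 7
y-coordinate, sorted with cumulative weight:
  y=0 (Calder, w=75) cum 75
  y=3 (Fenton, w=110) cum 185  ← median
  y=4 (Elwood, w=60) cum 245
  y=5 (Ashton, w=100) cum 345
  y=6 (Brookfield, w=5) cum 350
  y=10 (Denby, w=11) cum 361
⇒ y* = 3

(7, 3)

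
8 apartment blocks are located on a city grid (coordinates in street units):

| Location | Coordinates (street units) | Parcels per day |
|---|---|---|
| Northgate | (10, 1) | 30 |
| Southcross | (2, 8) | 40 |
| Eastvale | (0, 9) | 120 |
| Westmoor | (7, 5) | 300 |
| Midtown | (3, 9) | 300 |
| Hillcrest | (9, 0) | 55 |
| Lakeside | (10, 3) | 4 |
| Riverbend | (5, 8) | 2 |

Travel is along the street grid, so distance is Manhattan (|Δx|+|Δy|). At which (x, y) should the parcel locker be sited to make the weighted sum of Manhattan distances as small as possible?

(3, 8)

Manhattan distance separates: Σwᵢ(|x−xᵢ|+|y−yᵢ|) = Σwᵢ|x−xᵢ| + Σwᵢ|y−yᵢ|, so x and y are optimised independently as 1-D weighted medians.
Total weight W = 851; half = 425.5.
x-coordinate, sorted with cumulative weight:
  x=0 (Eastvale, w=120) cum 120
  x=2 (Southcross, w=40) cum 160
  x=3 (Midtown, w=300) cum 460  ← median
  x=5 (Riverbend, w=2) cum 462
  x=7 (Westmoor, w=300) cum 762
  x=9 (Hillcrest, w=55) cum 817
  x=10 (Northgate, w=30) cum 847
  x=10 (Lakeside, w=4) cum 851
⇒ x* = 3
y-coordinate, sorted with cumulative weight:
  y=0 (Hillcrest, w=55) cum 55
  y=1 (Northgate, w=30) cum 85
  y=3 (Lakeside, w=4) cum 89
  y=5 (Westmoor, w=300) cum 389
  y=8 (Southcross, w=40) cum 429  ← median
  y=8 (Riverbend, w=2) cum 431
  y=9 (Eastvale, w=120) cum 551
  y=9 (Midtown, w=300) cum 851
⇒ y* = 8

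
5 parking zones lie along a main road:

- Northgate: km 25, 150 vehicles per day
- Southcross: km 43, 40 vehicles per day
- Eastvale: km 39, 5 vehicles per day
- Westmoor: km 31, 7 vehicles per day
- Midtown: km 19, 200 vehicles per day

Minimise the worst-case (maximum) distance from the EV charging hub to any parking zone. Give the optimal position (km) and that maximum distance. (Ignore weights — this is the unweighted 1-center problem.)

location 31, max distance 12

The 1-center on a line is the midpoint of the two extreme points: leftmost at 19, rightmost at 43.
Optimal location = (19 + 43)/2 = 31; maximum distance = (43 − 19)/2 = 12.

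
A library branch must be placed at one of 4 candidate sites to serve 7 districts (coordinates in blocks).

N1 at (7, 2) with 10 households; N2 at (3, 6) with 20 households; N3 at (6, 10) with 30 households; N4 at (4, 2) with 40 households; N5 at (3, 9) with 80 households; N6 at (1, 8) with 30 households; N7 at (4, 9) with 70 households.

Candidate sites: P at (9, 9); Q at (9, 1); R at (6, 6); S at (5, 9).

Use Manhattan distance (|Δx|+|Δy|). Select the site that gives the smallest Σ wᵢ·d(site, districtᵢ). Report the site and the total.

Total weighted distance at each candidate:
  P (9, 9): total = 1970
  Q (9, 1): total = 3330
  R (6, 6): total = 1510
  S (5, 9): total = 950
Minimum is at S with total 950 blocks.

S, total 950 blocks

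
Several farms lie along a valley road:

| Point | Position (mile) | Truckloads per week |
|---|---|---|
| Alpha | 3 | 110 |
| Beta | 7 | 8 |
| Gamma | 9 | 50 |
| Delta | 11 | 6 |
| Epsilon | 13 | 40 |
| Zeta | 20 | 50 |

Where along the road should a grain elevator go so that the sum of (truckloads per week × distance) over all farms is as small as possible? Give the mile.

For a sum of weighted absolute distances on a line, the optimum is the weighted median (not the mean). Total weight W = 264; half-weight = 132.
Sort by position and accumulate weight:
  mile 3 (Alpha, w=110) → cum 110
  mile 7 (Beta, w=8) → cum 118
  mile 9 (Gamma, w=50) → cum 168  ≥ 132 → median here
  mile 11 (Delta, w=6) → cum 174
  mile 13 (Epsilon, w=40) → cum 214
  mile 20 (Zeta, w=50) → cum 264
Optimal location: mile 9.

x = 9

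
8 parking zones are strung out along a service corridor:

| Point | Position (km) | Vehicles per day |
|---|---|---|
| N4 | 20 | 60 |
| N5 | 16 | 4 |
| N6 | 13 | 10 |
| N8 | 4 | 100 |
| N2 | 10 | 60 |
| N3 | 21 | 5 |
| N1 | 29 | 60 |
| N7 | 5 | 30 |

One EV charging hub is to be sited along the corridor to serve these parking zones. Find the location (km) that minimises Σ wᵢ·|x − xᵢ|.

x = 10

For a sum of weighted absolute distances on a line, the optimum is the weighted median (not the mean). Total weight W = 329; half-weight = 164.5.
Sort by position and accumulate weight:
  km 4 (N8, w=100) → cum 100
  km 5 (N7, w=30) → cum 130
  km 10 (N2, w=60) → cum 190  ≥ 164.5 → median here
  km 13 (N6, w=10) → cum 200
  km 16 (N5, w=4) → cum 204
  km 20 (N4, w=60) → cum 264
  km 21 (N3, w=5) → cum 269
  km 29 (N1, w=60) → cum 329
Optimal location: km 10.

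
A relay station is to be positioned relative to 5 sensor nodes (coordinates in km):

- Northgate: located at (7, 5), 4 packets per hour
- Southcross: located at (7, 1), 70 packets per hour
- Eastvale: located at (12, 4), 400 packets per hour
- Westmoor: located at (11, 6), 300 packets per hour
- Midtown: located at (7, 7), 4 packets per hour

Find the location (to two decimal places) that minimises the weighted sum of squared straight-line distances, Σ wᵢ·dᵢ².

(11.11, 4.52)

The minimiser of Σwᵢ‖p−pᵢ‖² is the weighted centroid p* = (Σwᵢpᵢ)/(Σwᵢ).
Σwᵢ = 778.
Σwᵢxᵢ = 4·7 + 70·7 + 400·12 + 300·11 + 4·7 = 8646.
Σwᵢyᵢ = 4·5 + 70·1 + 400·4 + 300·6 + 4·7 = 3518.
x* = 8646/778 = 11.11, y* = 3518/778 = 4.52.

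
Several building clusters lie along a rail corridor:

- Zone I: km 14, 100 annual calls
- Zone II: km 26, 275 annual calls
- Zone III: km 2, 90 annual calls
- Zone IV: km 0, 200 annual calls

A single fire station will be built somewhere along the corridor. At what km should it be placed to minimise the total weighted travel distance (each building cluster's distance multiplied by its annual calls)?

For a sum of weighted absolute distances on a line, the optimum is the weighted median (not the mean). Total weight W = 665; half-weight = 332.5.
Sort by position and accumulate weight:
  km 0 (Zone IV, w=200) → cum 200
  km 2 (Zone III, w=90) → cum 290
  km 14 (Zone I, w=100) → cum 390  ≥ 332.5 → median here
  km 26 (Zone II, w=275) → cum 665
Optimal location: km 14.

x = 14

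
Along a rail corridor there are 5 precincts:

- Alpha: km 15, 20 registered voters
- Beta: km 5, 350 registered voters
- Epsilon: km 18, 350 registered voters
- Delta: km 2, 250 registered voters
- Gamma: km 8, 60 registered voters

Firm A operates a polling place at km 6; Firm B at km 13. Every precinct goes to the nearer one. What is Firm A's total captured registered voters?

660

The indifferent point is the midpoint (6+13)/2 = 9.5; precincts left of it (closer to Firm A at 6) go to Firm A, those right go to Firm B.
  Delta at 2 (w=250) → Firm A
  Beta at 5 (w=350) → Firm A
  Gamma at 8 (w=60) → Firm A
  Alpha at 15 (w=20) → Firm B
  Epsilon at 18 (w=350) → Firm B
Firm A captures 660; Firm B captures 370.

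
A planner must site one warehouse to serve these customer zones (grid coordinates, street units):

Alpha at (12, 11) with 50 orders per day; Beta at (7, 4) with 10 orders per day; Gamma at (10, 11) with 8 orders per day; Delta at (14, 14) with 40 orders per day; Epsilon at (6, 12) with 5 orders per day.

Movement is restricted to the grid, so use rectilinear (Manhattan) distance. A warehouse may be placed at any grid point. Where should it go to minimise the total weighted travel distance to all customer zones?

(12, 11)

Manhattan distance separates: Σwᵢ(|x−xᵢ|+|y−yᵢ|) = Σwᵢ|x−xᵢ| + Σwᵢ|y−yᵢ|, so x and y are optimised independently as 1-D weighted medians.
Total weight W = 113; half = 56.5.
x-coordinate, sorted with cumulative weight:
  x=6 (Epsilon, w=5) cum 5
  x=7 (Beta, w=10) cum 15
  x=10 (Gamma, w=8) cum 23
  x=12 (Alpha, w=50) cum 73  ← median
  x=14 (Delta, w=40) cum 113
⇒ x* = 12
y-coordinate, sorted with cumulative weight:
  y=4 (Beta, w=10) cum 10
  y=11 (Alpha, w=50) cum 60  ← median
  y=11 (Gamma, w=8) cum 68
  y=12 (Epsilon, w=5) cum 73
  y=14 (Delta, w=40) cum 113
⇒ y* = 11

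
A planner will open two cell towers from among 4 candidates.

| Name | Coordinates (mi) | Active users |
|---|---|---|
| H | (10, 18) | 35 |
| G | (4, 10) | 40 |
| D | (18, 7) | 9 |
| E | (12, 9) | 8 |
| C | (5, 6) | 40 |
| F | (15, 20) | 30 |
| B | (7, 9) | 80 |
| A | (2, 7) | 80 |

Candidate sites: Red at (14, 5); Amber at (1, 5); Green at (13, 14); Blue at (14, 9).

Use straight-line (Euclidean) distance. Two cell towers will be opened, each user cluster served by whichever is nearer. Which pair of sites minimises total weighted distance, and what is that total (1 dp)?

{Amber, Green}, total 1636.9

Evaluate every pair (each demand assigned to the nearer of the two):
  {Amber, Green}: total = 1636.9
  {Amber, Blue}: total = 1869.4
  {Red, Amber}: total = 2157.0
  {Green, Blue}: total = 2727.7
  {Red, Green}: total = 2795.0
  {Red, Blue}: total = 3029.8
Best pair: {Amber, Green} with total 1636.9.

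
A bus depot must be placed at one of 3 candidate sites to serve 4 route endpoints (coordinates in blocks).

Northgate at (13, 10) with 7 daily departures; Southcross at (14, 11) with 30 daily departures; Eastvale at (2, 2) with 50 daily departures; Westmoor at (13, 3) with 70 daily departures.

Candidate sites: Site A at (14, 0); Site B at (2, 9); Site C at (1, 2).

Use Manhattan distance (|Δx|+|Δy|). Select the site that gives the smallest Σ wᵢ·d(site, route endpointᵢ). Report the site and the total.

Site A, total 1387 blocks

Total weighted distance at each candidate:
  Site A (14, 0): total = 1387
  Site B (2, 9): total = 2044
  Site C (1, 2): total = 1760
Minimum is at Site A with total 1387 blocks.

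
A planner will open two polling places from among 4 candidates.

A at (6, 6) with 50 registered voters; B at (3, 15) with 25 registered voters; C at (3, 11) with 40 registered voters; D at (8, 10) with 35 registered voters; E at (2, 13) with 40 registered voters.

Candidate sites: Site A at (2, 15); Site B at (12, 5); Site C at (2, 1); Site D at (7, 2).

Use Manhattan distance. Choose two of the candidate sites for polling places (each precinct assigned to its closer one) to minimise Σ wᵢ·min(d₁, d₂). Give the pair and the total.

Evaluate every pair (each demand assigned to the nearer of the two):
  {Site A, Site D}: total = 870
  {Site A, Site B}: total = 970
  {Site A, Site C}: total = 1140
  {Site C, Site D}: total = 1860
  {Site B, Site C}: total = 1960
  {Site B, Site D}: total = 2150
Best pair: {Site A, Site D} with total 870.

{Site A, Site D}, total 870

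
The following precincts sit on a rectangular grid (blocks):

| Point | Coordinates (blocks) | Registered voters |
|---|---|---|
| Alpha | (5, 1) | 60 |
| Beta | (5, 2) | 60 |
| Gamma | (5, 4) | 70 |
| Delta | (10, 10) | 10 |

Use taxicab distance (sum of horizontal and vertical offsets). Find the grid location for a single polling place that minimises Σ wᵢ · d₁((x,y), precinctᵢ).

(5, 2)

Manhattan distance separates: Σwᵢ(|x−xᵢ|+|y−yᵢ|) = Σwᵢ|x−xᵢ| + Σwᵢ|y−yᵢ|, so x and y are optimised independently as 1-D weighted medians.
Total weight W = 200; half = 100.
x-coordinate, sorted with cumulative weight:
  x=5 (Alpha, w=60) cum 60
  x=5 (Beta, w=60) cum 120  ← median
  x=5 (Gamma, w=70) cum 190
  x=10 (Delta, w=10) cum 200
⇒ x* = 5
y-coordinate, sorted with cumulative weight:
  y=1 (Alpha, w=60) cum 60
  y=2 (Beta, w=60) cum 120  ← median
  y=4 (Gamma, w=70) cum 190
  y=10 (Delta, w=10) cum 200
⇒ y* = 2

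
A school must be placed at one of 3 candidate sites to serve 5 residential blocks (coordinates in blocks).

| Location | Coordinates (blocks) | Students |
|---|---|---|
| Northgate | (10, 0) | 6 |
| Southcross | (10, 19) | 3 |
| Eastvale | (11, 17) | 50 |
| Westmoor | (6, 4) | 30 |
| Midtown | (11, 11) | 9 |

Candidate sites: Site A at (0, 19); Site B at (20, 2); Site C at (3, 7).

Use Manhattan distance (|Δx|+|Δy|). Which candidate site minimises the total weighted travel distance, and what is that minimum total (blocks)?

Site C, total 1329 blocks

Total weighted distance at each candidate:
  Site A (0, 19): total = 1655
  Site B (20, 2): total = 1995
  Site C (3, 7): total = 1329
Minimum is at Site C with total 1329 blocks.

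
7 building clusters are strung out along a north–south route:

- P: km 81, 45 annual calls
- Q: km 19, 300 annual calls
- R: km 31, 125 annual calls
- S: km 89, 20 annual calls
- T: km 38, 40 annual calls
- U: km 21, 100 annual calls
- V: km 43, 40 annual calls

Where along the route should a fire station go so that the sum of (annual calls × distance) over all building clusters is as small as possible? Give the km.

x = 21

For a sum of weighted absolute distances on a line, the optimum is the weighted median (not the mean). Total weight W = 670; half-weight = 335.
Sort by position and accumulate weight:
  km 19 (Q, w=300) → cum 300
  km 21 (U, w=100) → cum 400  ≥ 335 → median here
  km 31 (R, w=125) → cum 525
  km 38 (T, w=40) → cum 565
  km 43 (V, w=40) → cum 605
  km 81 (P, w=45) → cum 650
  km 89 (S, w=20) → cum 670
Optimal location: km 21.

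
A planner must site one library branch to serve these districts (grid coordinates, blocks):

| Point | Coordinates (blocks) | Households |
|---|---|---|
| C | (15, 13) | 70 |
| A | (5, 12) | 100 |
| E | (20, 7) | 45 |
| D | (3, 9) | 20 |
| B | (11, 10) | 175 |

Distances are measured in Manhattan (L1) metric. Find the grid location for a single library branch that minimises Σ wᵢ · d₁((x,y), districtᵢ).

Manhattan distance separates: Σwᵢ(|x−xᵢ|+|y−yᵢ|) = Σwᵢ|x−xᵢ| + Σwᵢ|y−yᵢ|, so x and y are optimised independently as 1-D weighted medians.
Total weight W = 410; half = 205.
x-coordinate, sorted with cumulative weight:
  x=3 (D, w=20) cum 20
  x=5 (A, w=100) cum 120
  x=11 (B, w=175) cum 295  ← median
  x=15 (C, w=70) cum 365
  x=20 (E, w=45) cum 410
⇒ x* = 11
y-coordinate, sorted with cumulative weight:
  y=7 (E, w=45) cum 45
  y=9 (D, w=20) cum 65
  y=10 (B, w=175) cum 240  ← median
  y=12 (A, w=100) cum 340
  y=13 (C, w=70) cum 410
⇒ y* = 10

(11, 10)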